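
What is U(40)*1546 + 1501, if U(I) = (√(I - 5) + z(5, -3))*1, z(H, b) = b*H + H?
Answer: -13959 + 1546*√35 ≈ -4812.7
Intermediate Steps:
z(H, b) = H + H*b (z(H, b) = H*b + H = H + H*b)
U(I) = -10 + √(-5 + I) (U(I) = (√(I - 5) + 5*(1 - 3))*1 = (√(-5 + I) + 5*(-2))*1 = (√(-5 + I) - 10)*1 = (-10 + √(-5 + I))*1 = -10 + √(-5 + I))
U(40)*1546 + 1501 = (-10 + √(-5 + 40))*1546 + 1501 = (-10 + √35)*1546 + 1501 = (-15460 + 1546*√35) + 1501 = -13959 + 1546*√35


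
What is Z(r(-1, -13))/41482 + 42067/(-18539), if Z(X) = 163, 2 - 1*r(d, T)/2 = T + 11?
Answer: -1742001437/769034798 ≈ -2.2652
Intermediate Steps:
r(d, T) = -18 - 2*T (r(d, T) = 4 - 2*(T + 11) = 4 - 2*(11 + T) = 4 + (-22 - 2*T) = -18 - 2*T)
Z(r(-1, -13))/41482 + 42067/(-18539) = 163/41482 + 42067/(-18539) = 163*(1/41482) + 42067*(-1/18539) = 163/41482 - 42067/18539 = -1742001437/769034798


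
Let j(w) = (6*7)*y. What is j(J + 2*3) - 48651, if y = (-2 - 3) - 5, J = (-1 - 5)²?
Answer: -49071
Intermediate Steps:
J = 36 (J = (-6)² = 36)
y = -10 (y = -5 - 5 = -10)
j(w) = -420 (j(w) = (6*7)*(-10) = 42*(-10) = -420)
j(J + 2*3) - 48651 = -420 - 48651 = -49071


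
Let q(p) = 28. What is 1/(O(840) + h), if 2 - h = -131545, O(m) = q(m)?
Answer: 1/131575 ≈ 7.6002e-6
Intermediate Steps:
O(m) = 28
h = 131547 (h = 2 - 1*(-131545) = 2 + 131545 = 131547)
1/(O(840) + h) = 1/(28 + 131547) = 1/131575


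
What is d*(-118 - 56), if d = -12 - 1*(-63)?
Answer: -8874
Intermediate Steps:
d = 51 (d = -12 + 63 = 51)
d*(-118 - 56) = 51*(-118 - 56) = 51*(-174) = -8874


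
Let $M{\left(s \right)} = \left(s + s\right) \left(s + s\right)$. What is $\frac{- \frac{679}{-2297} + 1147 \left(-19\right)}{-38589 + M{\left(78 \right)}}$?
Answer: $\frac{50057842}{32739141} \approx 1.529$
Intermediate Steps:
$M{\left(s \right)} = 4 s^{2}$ ($M{\left(s \right)} = 2 s 2 s = 4 s^{2}$)
$\frac{- \frac{679}{-2297} + 1147 \left(-19\right)}{-38589 + M{\left(78 \right)}} = \frac{- \frac{679}{-2297} + 1147 \left(-19\right)}{-38589 + 4 \cdot 78^{2}} = \frac{\left(-679\right) \left(- \frac{1}{2297}\right) - 21793}{-38589 + 4 \cdot 6084} = \frac{\frac{679}{2297} - 21793}{-38589 + 24336} = - \frac{50057842}{2297 \left(-14253\right)} = \left(- \frac{50057842}{2297}\right) \left(- \frac{1}{14253}\right) = \frac{50057842}{32739141}$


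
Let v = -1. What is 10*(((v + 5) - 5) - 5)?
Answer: -60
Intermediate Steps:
10*(((v + 5) - 5) - 5) = 10*(((-1 + 5) - 5) - 5) = 10*((4 - 5) - 5) = 10*(-1 - 5) = 10*(-6) = -60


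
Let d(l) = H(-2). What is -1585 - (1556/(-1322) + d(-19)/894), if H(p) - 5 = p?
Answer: -311978947/196978 ≈ -1583.8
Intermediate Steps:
H(p) = 5 + p
d(l) = 3 (d(l) = 5 - 2 = 3)
-1585 - (1556/(-1322) + d(-19)/894) = -1585 - (1556/(-1322) + 3/894) = -1585 - (1556*(-1/1322) + 3*(1/894)) = -1585 - (-778/661 + 1/298) = -1585 - 1*(-231183/196978) = -1585 + 231183/196978 = -311978947/196978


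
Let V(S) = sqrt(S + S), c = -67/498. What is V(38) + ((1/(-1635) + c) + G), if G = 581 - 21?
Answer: 50650973/90470 + 2*sqrt(19) ≈ 568.58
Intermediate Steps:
c = -67/498 (c = -67*1/498 = -67/498 ≈ -0.13454)
G = 560
V(S) = sqrt(2)*sqrt(S) (V(S) = sqrt(2*S) = sqrt(2)*sqrt(S))
V(38) + ((1/(-1635) + c) + G) = sqrt(2)*sqrt(38) + ((1/(-1635) - 67/498) + 560) = 2*sqrt(19) + ((-1/1635 - 67/498) + 560) = 2*sqrt(19) + (-12227/90470 + 560) = 2*sqrt(19) + 50650973/90470 = 50650973/90470 + 2*sqrt(19)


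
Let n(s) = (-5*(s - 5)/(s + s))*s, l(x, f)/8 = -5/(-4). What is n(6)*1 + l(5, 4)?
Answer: 15/2 ≈ 7.5000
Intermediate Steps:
l(x, f) = 10 (l(x, f) = 8*(-5/(-4)) = 8*(-5*(-1/4)) = 8*(5/4) = 10)
n(s) = 25/2 - 5*s/2 (n(s) = (-5*(-5 + s)/(2*s))*s = 25/2 - 5*s/2)
n(6)*1 + l(5, 4) = (25/2 - 5/2*6)*1 + 10 = (25/2 - 15)*1 + 10 = -5/2*1 + 10 = -5/2 + 10 = 15/2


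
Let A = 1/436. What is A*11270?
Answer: 5635/218 ≈ 25.849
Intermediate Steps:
A = 1/436 ≈ 0.0022936
A*11270 = (1/436)*11270 = 5635/218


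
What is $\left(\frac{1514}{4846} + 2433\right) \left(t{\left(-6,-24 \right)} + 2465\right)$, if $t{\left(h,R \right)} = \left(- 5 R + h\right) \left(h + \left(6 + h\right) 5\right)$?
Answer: $\frac{10500626396}{2423} \approx 4.3337 \cdot 10^{6}$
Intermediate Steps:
$t{\left(h,R \right)} = \left(30 + 6 h\right) \left(h - 5 R\right)$ ($t{\left(h,R \right)} = \left(h - 5 R\right) \left(h + \left(30 + 5 h\right)\right) = \left(h - 5 R\right) \left(30 + 6 h\right) = \left(30 + 6 h\right) \left(h - 5 R\right)$)
$\left(\frac{1514}{4846} + 2433\right) \left(t{\left(-6,-24 \right)} + 2465\right) = \left(\frac{1514}{4846} + 2433\right) \left(\left(\left(-150\right) \left(-24\right) + 6 \left(-6\right)^{2} + 30 \left(-6\right) - \left(-720\right) \left(-6\right)\right) + 2465\right) = \left(1514 \cdot \frac{1}{4846} + 2433\right) \left(\left(3600 + 6 \cdot 36 - 180 - 4320\right) + 2465\right) = \left(\frac{757}{2423} + 2433\right) \left(\left(3600 + 216 - 180 - 4320\right) + 2465\right) = \frac{5895916 \left(-684 + 2465\right)}{2423} = \frac{5895916}{2423} \cdot 1781 = \frac{10500626396}{2423}$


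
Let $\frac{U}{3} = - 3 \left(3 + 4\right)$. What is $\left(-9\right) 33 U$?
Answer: $18711$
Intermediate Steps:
$U = -63$ ($U = 3 \left(- 3 \left(3 + 4\right)\right) = 3 \left(\left(-3\right) 7\right) = 3 \left(-21\right) = -63$)
$\left(-9\right) 33 U = \left(-9\right) 33 \left(-63\right) = \left(-297\right) \left(-63\right) = 18711$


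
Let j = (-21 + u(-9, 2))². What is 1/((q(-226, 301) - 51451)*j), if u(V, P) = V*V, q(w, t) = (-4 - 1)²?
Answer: -1/185133600 ≈ -5.4015e-9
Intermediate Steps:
q(w, t) = 25 (q(w, t) = (-5)² = 25)
u(V, P) = V²
j = 3600 (j = (-21 + (-9)²)² = (-21 + 81)² = 60² = 3600)
1/((q(-226, 301) - 51451)*j) = 1/((25 - 51451)*3600) = (1/3600)/(-51426) = -1/51426*1/3600 = -1/185133600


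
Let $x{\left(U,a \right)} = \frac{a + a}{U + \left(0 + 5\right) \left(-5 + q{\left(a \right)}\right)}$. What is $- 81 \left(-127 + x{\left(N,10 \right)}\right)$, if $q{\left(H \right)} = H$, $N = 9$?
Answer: $\frac{174069}{17} \approx 10239.0$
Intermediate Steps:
$x{\left(U,a \right)} = \frac{2 a}{-25 + U + 5 a}$ ($x{\left(U,a \right)} = \frac{a + a}{U + \left(0 + 5\right) \left(-5 + a\right)} = \frac{2 a}{U + 5 \left(-5 + a\right)} = \frac{2 a}{U + \left(-25 + 5 a\right)} = \frac{2 a}{-25 + U + 5 a}$)
$- 81 \left(-127 + x{\left(N,10 \right)}\right) = - 81 \left(-127 + 2 \cdot 10 \frac{1}{-25 + 9 + 5 \cdot 10}\right) = - 81 \left(-127 + 2 \cdot 10 \frac{1}{-25 + 9 + 50}\right) = - 81 \left(-127 + 2 \cdot 10 \cdot \frac{1}{34}\right) = - 81 \left(-127 + \frac{10}{17}\right) = \left(-81\right) \left(- \frac{2149}{17}\right) = \frac{174069}{17}$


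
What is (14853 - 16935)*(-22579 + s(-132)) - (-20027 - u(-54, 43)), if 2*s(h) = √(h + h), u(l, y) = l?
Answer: 47029451 - 2082*I*√66 ≈ 4.7029e+7 - 16914.0*I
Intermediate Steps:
s(h) = √2*√h/2 (s(h) = √(h + h)/2 = √(2*h)/2 = (√2*√h)/2 = √2*√h/2)
(14853 - 16935)*(-22579 + s(-132)) - (-20027 - u(-54, 43)) = (14853 - 16935)*(-22579 + √2*√(-132)/2) - (-20027 - 1*(-54)) = -2082*(-22579 + √2*(2*I*√33)/2) - (-20027 + 54) = -2082*(-22579 + I*√66) - 1*(-19973) = (47009478 - 2082*I*√66) + 19973 = 47029451 - 2082*I*√66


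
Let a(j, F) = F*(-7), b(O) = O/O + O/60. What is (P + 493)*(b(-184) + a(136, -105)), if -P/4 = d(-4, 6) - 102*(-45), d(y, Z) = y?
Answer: -196253894/15 ≈ -1.3084e+7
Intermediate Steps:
b(O) = 1 + O/60 (b(O) = 1 + O*(1/60) = 1 + O/60)
a(j, F) = -7*F
P = -18344 (P = -4*(-4 - 102*(-45)) = -4*(-4 + 4590) = -4*4586 = -18344)
(P + 493)*(b(-184) + a(136, -105)) = (-18344 + 493)*((1 + (1/60)*(-184)) - 7*(-105)) = -17851*((1 - 46/15) + 735) = -17851*(-31/15 + 735) = -17851*10994/15 = -196253894/15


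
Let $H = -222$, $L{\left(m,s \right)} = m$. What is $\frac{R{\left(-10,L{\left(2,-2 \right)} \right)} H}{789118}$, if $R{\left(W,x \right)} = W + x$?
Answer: $\frac{888}{394559} \approx 0.0022506$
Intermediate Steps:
$\frac{R{\left(-10,L{\left(2,-2 \right)} \right)} H}{789118} = \frac{\left(-10 + 2\right) \left(-222\right)}{789118} = \left(-8\right) \left(-222\right) \frac{1}{789118} = 1776 \cdot \frac{1}{789118} = \frac{888}{394559}$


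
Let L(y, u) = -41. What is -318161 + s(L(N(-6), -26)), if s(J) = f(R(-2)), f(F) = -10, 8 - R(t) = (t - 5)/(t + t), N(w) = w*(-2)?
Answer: -318171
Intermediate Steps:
N(w) = -2*w
R(t) = 8 - (-5 + t)/(2*t) (R(t) = 8 - (t - 5)/(t + t) = 8 - (-5 + t)/(2*t))
s(J) = -10
-318161 + s(L(N(-6), -26)) = -318161 - 10 = -318171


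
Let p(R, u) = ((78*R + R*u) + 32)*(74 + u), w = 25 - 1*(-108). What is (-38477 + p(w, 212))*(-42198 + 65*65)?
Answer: -417767364235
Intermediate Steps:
w = 133 (w = 25 + 108 = 133)
p(R, u) = (74 + u)*(32 + 78*R + R*u) (p(R, u) = (32 + 78*R + R*u)*(74 + u) = (74 + u)*(32 + 78*R + R*u))
(-38477 + p(w, 212))*(-42198 + 65*65) = (-38477 + (2368 + 32*212 + 5772*133 + 133*212**2 + 152*133*212))*(-42198 + 65*65) = (-38477 + (2368 + 6784 + 767676 + 133*44944 + 4285792))*(-42198 + 4225) = (-38477 + (2368 + 6784 + 767676 + 5977552 + 4285792))*(-37973) = (-38477 + 11040172)*(-37973) = 11001695*(-37973) = -417767364235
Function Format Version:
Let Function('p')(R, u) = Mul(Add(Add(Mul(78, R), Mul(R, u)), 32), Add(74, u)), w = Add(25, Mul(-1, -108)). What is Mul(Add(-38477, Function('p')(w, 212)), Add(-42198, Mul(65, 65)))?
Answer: -417767364235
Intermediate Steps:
w = 133 (w = Add(25, 108) = 133)
Function('p')(R, u) = Mul(Add(74, u), Add(32, Mul(78, R), Mul(R, u))) (Function('p')(R, u) = Mul(Add(32, Mul(78, R), Mul(R, u)), Add(74, u)) = Mul(Add(74, u), Add(32, Mul(78, R), Mul(R, u))))
Mul(Add(-38477, Function('p')(w, 212)), Add(-42198, Mul(65, 65))) = Mul(Add(-38477, Add(2368, Mul(32, 212), Mul(5772, 133), Mul(133, Pow(212, 2)), Mul(152, 133, 212))), Add(-42198, Mul(65, 65))) = Mul(Add(-38477, Add(2368, 6784, 767676, Mul(133, 44944), 4285792)), Add(-42198, 4225)) = Mul(Add(-38477, Add(2368, 6784, 767676, 5977552, 4285792)), -37973) = Mul(Add(-38477, 11040172), -37973) = Mul(11001695, -37973) = -417767364235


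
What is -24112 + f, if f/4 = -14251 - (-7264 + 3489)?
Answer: -66016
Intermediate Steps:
f = -41904 (f = 4*(-14251 - (-7264 + 3489)) = 4*(-14251 - 1*(-3775)) = 4*(-14251 + 3775) = 4*(-10476) = -41904)
-24112 + f = -24112 - 41904 = -66016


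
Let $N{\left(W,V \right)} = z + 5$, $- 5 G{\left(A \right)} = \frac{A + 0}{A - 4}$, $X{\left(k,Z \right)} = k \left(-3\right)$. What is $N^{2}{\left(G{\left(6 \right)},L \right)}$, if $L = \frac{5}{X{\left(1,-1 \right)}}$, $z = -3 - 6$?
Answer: $16$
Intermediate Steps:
$X{\left(k,Z \right)} = - 3 k$
$G{\left(A \right)} = - \frac{A}{5 \left(-4 + A\right)}$ ($G{\left(A \right)} = - \frac{\left(A + 0\right) \frac{1}{A - 4}}{5} = - \frac{A \frac{1}{-4 + A}}{5} = - \frac{A}{5 \left(-4 + A\right)}$)
$z = -9$ ($z = -3 - 6 = -9$)
$L = - \frac{5}{3}$ ($L = \frac{5}{\left(-3\right) 1} = \frac{5}{-3} = 5 \left(- \frac{1}{3}\right) = - \frac{5}{3} \approx -1.6667$)
$N{\left(W,V \right)} = -4$ ($N{\left(W,V \right)} = -9 + 5 = -4$)
$N^{2}{\left(G{\left(6 \right)},L \right)} = \left(-4\right)^{2} = 16$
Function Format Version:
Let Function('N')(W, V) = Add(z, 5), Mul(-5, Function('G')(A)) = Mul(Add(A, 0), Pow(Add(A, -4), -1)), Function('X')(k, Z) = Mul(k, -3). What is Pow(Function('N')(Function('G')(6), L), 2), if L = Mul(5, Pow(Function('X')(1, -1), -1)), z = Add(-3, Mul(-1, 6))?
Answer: 16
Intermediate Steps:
Function('X')(k, Z) = Mul(-3, k)
Function('G')(A) = Mul(Rational(-1, 5), A, Pow(Add(-4, A), -1)) (Function('G')(A) = Mul(Rational(-1, 5), Mul(Add(A, 0), Pow(Add(A, -4), -1))) = Mul(Rational(-1, 5), Mul(A, Pow(Add(-4, A), -1))) = Mul(Rational(-1, 5), A, Pow(Add(-4, A), -1)))
z = -9 (z = Add(-3, -6) = -9)
L = Rational(-5, 3) (L = Mul(5, Pow(Mul(-3, 1), -1)) = Mul(5, Pow(-3, -1)) = Mul(5, Rational(-1, 3)) = Rational(-5, 3) ≈ -1.6667)
Function('N')(W, V) = -4 (Function('N')(W, V) = Add(-9, 5) = -4)
Pow(Function('N')(Function('G')(6), L), 2) = Pow(-4, 2) = 16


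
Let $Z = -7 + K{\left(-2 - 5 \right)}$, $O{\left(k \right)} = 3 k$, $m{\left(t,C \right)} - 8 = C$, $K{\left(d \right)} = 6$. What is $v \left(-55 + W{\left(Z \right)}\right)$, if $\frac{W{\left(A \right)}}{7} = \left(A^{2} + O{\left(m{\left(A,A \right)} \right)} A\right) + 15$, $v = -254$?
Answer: $22860$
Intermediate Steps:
$m{\left(t,C \right)} = 8 + C$
$Z = -1$ ($Z = -7 + 6 = -1$)
$W{\left(A \right)} = 105 + 7 A^{2} + 7 A \left(24 + 3 A\right)$ ($W{\left(A \right)} = 7 \left(\left(A^{2} + 3 \left(8 + A\right) A\right) + 15\right) = 7 \left(\left(A^{2} + \left(24 + 3 A\right) A\right) + 15\right) = 7 \left(\left(A^{2} + A \left(24 + 3 A\right)\right) + 15\right) = 7 \left(15 + A^{2} + A \left(24 + 3 A\right)\right) = 105 + 7 A^{2} + 7 A \left(24 + 3 A\right)$)
$v \left(-55 + W{\left(Z \right)}\right) = - 254 \left(-55 + \left(105 + 28 \left(-1\right)^{2} + 168 \left(-1\right)\right)\right) = - 254 \left(-55 + \left(105 + 28 \cdot 1 - 168\right)\right) = - 254 \left(-55 + \left(105 + 28 - 168\right)\right) = - 254 \left(-55 - 35\right) = \left(-254\right) \left(-90\right) = 22860$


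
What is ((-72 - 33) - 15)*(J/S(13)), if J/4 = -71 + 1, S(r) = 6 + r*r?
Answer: 192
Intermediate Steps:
S(r) = 6 + r**2
J = -280 (J = 4*(-71 + 1) = 4*(-70) = -280)
((-72 - 33) - 15)*(J/S(13)) = ((-72 - 33) - 15)*(-280/(6 + 13**2)) = (-105 - 15)*(-280/(6 + 169)) = -(-33600)/175 = -120*(-8/5) = 192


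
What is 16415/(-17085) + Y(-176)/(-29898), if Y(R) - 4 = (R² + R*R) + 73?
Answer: -140257/46206 ≈ -3.0355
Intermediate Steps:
Y(R) = 77 + 2*R² (Y(R) = 4 + ((R² + R*R) + 73) = 4 + ((R² + R²) + 73) = 4 + (2*R² + 73) = 4 + (73 + 2*R²) = 77 + 2*R²)
16415/(-17085) + Y(-176)/(-29898) = 16415/(-17085) + (77 + 2*(-176)²)/(-29898) = 16415*(-1/17085) + (77 + 2*30976)*(-1/29898) = -49/51 + (77 + 61952)*(-1/29898) = -49/51 + 62029*(-1/29898) = -49/51 - 5639/2718 = -140257/46206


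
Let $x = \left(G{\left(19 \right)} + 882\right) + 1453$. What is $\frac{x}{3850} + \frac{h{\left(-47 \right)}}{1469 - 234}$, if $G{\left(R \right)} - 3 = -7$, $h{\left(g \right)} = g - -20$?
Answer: $\frac{79281}{135850} \approx 0.58359$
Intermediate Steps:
$h{\left(g \right)} = 20 + g$ ($h{\left(g \right)} = g + 20 = 20 + g$)
$G{\left(R \right)} = -4$ ($G{\left(R \right)} = 3 - 7 = -4$)
$x = 2331$ ($x = \left(-4 + 882\right) + 1453 = 878 + 1453 = 2331$)
$\frac{x}{3850} + \frac{h{\left(-47 \right)}}{1469 - 234} = \frac{2331}{3850} + \frac{20 - 47}{1469 - 234} = 2331 \cdot \frac{1}{3850} - \frac{27}{1235} = \frac{333}{550} - \frac{27}{1235} = \frac{79281}{135850}$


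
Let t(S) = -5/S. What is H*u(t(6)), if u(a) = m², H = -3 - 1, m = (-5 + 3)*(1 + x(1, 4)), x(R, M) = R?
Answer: -64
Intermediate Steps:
m = -4 (m = (-5 + 3)*(1 + 1) = -2*2 = -4)
H = -4
u(a) = 16 (u(a) = (-4)² = 16)
H*u(t(6)) = -4*16 = -64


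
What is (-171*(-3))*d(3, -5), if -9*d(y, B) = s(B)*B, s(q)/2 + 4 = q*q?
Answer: 11970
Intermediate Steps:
s(q) = -8 + 2*q² (s(q) = -8 + 2*(q*q) = -8 + 2*q²)
d(y, B) = -B*(-8 + 2*B²)/9 (d(y, B) = -(-8 + 2*B²)*B/9 = -B*(-8 + 2*B²)/9)
(-171*(-3))*d(3, -5) = (-171*(-3))*((2/9)*(-5)*(4 - 1*(-5)²)) = 513*((2/9)*(-5)*(4 - 1*25)) = 513*((2/9)*(-5)*(4 - 25)) = 513*((2/9)*(-5)*(-21)) = 513*(70/3) = 11970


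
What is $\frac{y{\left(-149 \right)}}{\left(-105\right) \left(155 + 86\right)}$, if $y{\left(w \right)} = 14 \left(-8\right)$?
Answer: $\frac{16}{3615} \approx 0.004426$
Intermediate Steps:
$y{\left(w \right)} = -112$
$\frac{y{\left(-149 \right)}}{\left(-105\right) \left(155 + 86\right)} = - \frac{112}{\left(-105\right) \left(155 + 86\right)} = - \frac{112}{\left(-105\right) 241} = - \frac{112}{-25305} = \left(-112\right) \left(- \frac{1}{25305}\right) = \frac{16}{3615}$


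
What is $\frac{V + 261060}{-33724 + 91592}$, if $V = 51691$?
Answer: $\frac{312751}{57868} \approx 5.4046$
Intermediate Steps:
$\frac{V + 261060}{-33724 + 91592} = \frac{51691 + 261060}{-33724 + 91592} = \frac{312751}{57868}$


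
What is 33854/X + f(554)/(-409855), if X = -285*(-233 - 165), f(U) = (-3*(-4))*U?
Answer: 1312114853/4648985265 ≈ 0.28224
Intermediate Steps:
f(U) = 12*U
X = 113430 (X = -285*(-398) = 113430)
33854/X + f(554)/(-409855) = 33854/113430 + (12*554)/(-409855) = 33854*(1/113430) + 6648*(-1/409855) = 16927/56715 - 6648/409855 = 1312114853/4648985265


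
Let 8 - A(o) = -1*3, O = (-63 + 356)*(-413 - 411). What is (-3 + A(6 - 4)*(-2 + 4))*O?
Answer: -4587208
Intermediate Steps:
O = -241432 (O = 293*(-824) = -241432)
A(o) = 11 (A(o) = 8 - (-1)*3 = 8 - 1*(-3) = 8 + 3 = 11)
(-3 + A(6 - 4)*(-2 + 4))*O = (-3 + 11*(-2 + 4))*(-241432) = (-3 + 11*2)*(-241432) = (-3 + 22)*(-241432) = 19*(-241432) = -4587208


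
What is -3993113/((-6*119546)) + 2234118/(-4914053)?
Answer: 18019889694421/3524732279628 ≈ 5.1124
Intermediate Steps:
-3993113/((-6*119546)) + 2234118/(-4914053) = -3993113/(-717276) + 2234118*(-1/4914053) = -3993113*(-1/717276) - 2234118/4914053 = 3993113/717276 - 2234118/4914053 = 18019889694421/3524732279628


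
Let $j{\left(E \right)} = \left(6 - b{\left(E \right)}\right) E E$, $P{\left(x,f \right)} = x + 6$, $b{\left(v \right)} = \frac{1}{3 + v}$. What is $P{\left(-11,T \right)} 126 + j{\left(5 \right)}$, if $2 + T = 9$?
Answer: $- \frac{3865}{8} \approx -483.13$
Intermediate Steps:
$T = 7$ ($T = -2 + 9 = 7$)
$P{\left(x,f \right)} = 6 + x$
$j{\left(E \right)} = E^{2} \left(6 - \frac{1}{3 + E}\right)$ ($j{\left(E \right)} = \left(6 - \frac{1}{3 + E}\right) E E = E \left(6 - \frac{1}{3 + E}\right) E = E^{2} \left(6 - \frac{1}{3 + E}\right)$)
$P{\left(-11,T \right)} 126 + j{\left(5 \right)} = \left(6 - 11\right) 126 + \frac{5^{2} \left(17 + 6 \cdot 5\right)}{3 + 5} = \left(-5\right) 126 + \frac{25 \left(17 + 30\right)}{8} = -630 + 25 \cdot \frac{1}{8} \cdot 47 = -630 + \frac{1175}{8} = - \frac{3865}{8}$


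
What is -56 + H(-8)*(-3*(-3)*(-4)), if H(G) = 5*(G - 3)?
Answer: 1924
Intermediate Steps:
H(G) = -15 + 5*G (H(G) = 5*(-3 + G) = -15 + 5*G)
-56 + H(-8)*(-3*(-3)*(-4)) = -56 + (-15 + 5*(-8))*(-3*(-3)*(-4)) = -56 + (-15 - 40)*(9*(-4)) = -56 - 55*(-36) = -56 + 1980 = 1924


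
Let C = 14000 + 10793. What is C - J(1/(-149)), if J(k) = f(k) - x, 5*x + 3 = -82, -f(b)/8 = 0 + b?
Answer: 3691616/149 ≈ 24776.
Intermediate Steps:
f(b) = -8*b (f(b) = -8*(0 + b) = -8*b)
x = -17 (x = -3/5 + (1/5)*(-82) = -3/5 - 82/5 = -17)
J(k) = 17 - 8*k (J(k) = -8*k - 1*(-17) = -8*k + 17 = 17 - 8*k)
C = 24793
C - J(1/(-149)) = 24793 - (17 - 8/(-149)) = 24793 - (17 - 8*(-1/149)) = 24793 - (17 + 8/149) = 24793 - 1*2541/149 = 24793 - 2541/149 = 3691616/149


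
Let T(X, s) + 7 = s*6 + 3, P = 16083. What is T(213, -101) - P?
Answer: -16693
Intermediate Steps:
T(X, s) = -4 + 6*s (T(X, s) = -7 + (s*6 + 3) = -7 + (6*s + 3) = -7 + (3 + 6*s) = -4 + 6*s)
T(213, -101) - P = (-4 + 6*(-101)) - 1*16083 = (-4 - 606) - 16083 = -610 - 16083 = -16693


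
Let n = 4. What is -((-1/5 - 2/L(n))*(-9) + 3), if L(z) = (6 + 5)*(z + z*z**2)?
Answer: -9021/1870 ≈ -4.8241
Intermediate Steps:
L(z) = 11*z + 11*z**3 (L(z) = 11*(z + z**3) = 11*z + 11*z**3)
-((-1/5 - 2/L(n))*(-9) + 3) = -((-1/5 - 2*1/(44*(1 + 4**2)))*(-9) + 3) = -((-1*1/5 - 2*1/(44*(1 + 16)))*(-9) + 3) = -((-1/5 - 2/(11*4*17))*(-9) + 3) = -((-1/5 - 2/748)*(-9) + 3) = -((-1/5 - 2*1/748)*(-9) + 3) = -((-1/5 - 1/374)*(-9) + 3) = -(-379/1870*(-9) + 3) = -(3411/1870 + 3) = -1*9021/1870 = -9021/1870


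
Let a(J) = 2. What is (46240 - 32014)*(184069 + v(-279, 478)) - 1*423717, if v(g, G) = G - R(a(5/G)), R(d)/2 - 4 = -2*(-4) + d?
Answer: 2624543577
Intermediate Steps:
R(d) = 24 + 2*d (R(d) = 8 + 2*(-2*(-4) + d) = 8 + 2*(8 + d) = 8 + (16 + 2*d) = 24 + 2*d)
v(g, G) = -28 + G (v(g, G) = G - (24 + 2*2) = G - (24 + 4) = G - 1*28 = G - 28 = -28 + G)
(46240 - 32014)*(184069 + v(-279, 478)) - 1*423717 = (46240 - 32014)*(184069 + (-28 + 478)) - 1*423717 = 14226*(184069 + 450) - 423717 = 14226*184519 - 423717 = 2624967294 - 423717 = 2624543577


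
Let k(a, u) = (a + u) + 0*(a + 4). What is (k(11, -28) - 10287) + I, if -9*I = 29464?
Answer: -122200/9 ≈ -13578.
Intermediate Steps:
I = -29464/9 (I = -1/9*29464 = -29464/9 ≈ -3273.8)
k(a, u) = a + u (k(a, u) = (a + u) + 0*(4 + a) = (a + u) + 0 = a + u)
(k(11, -28) - 10287) + I = ((11 - 28) - 10287) - 29464/9 = (-17 - 10287) - 29464/9 = -10304 - 29464/9 = -122200/9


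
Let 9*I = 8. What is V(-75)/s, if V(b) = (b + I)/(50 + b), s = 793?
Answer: 667/178425 ≈ 0.0037383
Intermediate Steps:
I = 8/9 (I = (1/9)*8 = 8/9 ≈ 0.88889)
V(b) = (8/9 + b)/(50 + b) (V(b) = (b + 8/9)/(50 + b) = (8/9 + b)/(50 + b))
V(-75)/s = ((8/9 - 75)/(50 - 75))/793 = (-667/9/(-25))*(1/793) = -1/25*(-667/9)*(1/793) = (667/225)*(1/793) = 667/178425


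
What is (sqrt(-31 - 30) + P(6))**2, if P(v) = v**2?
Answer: (36 + I*sqrt(61))**2 ≈ 1235.0 + 562.34*I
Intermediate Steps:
(sqrt(-31 - 30) + P(6))**2 = (sqrt(-31 - 30) + 6**2)**2 = (sqrt(-61) + 36)**2 = (I*sqrt(61) + 36)**2 = (36 + I*sqrt(61))**2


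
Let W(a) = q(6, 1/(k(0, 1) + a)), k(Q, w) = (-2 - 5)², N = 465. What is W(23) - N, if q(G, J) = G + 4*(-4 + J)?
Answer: -8549/18 ≈ -474.94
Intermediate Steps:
k(Q, w) = 49 (k(Q, w) = (-7)² = 49)
q(G, J) = -16 + G + 4*J (q(G, J) = G + (-16 + 4*J) = -16 + G + 4*J)
W(a) = -10 + 4/(49 + a) (W(a) = -16 + 6 + 4/(49 + a) = -10 + 4/(49 + a))
W(23) - N = 2*(-243 - 5*23)/(49 + 23) - 1*465 = 2*(-243 - 115)/72 - 465 = 2*(1/72)*(-358) - 465 = -179/18 - 465 = -8549/18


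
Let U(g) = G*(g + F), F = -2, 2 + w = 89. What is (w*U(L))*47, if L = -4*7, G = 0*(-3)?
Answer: 0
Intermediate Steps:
w = 87 (w = -2 + 89 = 87)
G = 0
L = -28
U(g) = 0 (U(g) = 0*(g - 2) = 0*(-2 + g) = 0)
(w*U(L))*47 = (87*0)*47 = 0*47 = 0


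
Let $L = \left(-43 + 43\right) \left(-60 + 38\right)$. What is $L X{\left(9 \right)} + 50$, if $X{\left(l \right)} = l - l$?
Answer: $50$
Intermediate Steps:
$L = 0$ ($L = 0 \left(-22\right) = 0$)
$X{\left(l \right)} = 0$
$L X{\left(9 \right)} + 50 = 0 \cdot 0 + 50 = 0 + 50 = 50$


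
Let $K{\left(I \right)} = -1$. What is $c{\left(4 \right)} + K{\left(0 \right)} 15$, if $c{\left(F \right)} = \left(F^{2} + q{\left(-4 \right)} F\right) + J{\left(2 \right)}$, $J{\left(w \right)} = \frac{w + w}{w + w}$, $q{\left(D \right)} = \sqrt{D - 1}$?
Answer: $2 + 4 i \sqrt{5} \approx 2.0 + 8.9443 i$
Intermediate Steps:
$q{\left(D \right)} = \sqrt{-1 + D}$
$J{\left(w \right)} = 1$ ($J{\left(w \right)} = \frac{2 w}{2 w} = 2 w \frac{1}{2 w} = 1$)
$c{\left(F \right)} = 1 + F^{2} + i F \sqrt{5}$ ($c{\left(F \right)} = \left(F^{2} + \sqrt{-1 - 4} F\right) + 1 = \left(F^{2} + \sqrt{-5} F\right) + 1 = \left(F^{2} + i \sqrt{5} F\right) + 1 = \left(F^{2} + i F \sqrt{5}\right) + 1 = 1 + F^{2} + i F \sqrt{5}$)
$c{\left(4 \right)} + K{\left(0 \right)} 15 = \left(1 + 4^{2} + i 4 \sqrt{5}\right) - 15 = \left(1 + 16 + 4 i \sqrt{5}\right) - 15 = \left(17 + 4 i \sqrt{5}\right) - 15 = 2 + 4 i \sqrt{5}$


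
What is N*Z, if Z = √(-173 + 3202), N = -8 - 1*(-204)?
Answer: 196*√3029 ≈ 10787.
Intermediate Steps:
N = 196 (N = -8 + 204 = 196)
Z = √3029 ≈ 55.036
N*Z = 196*√3029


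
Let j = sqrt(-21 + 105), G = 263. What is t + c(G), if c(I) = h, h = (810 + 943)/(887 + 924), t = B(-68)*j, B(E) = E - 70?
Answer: 1753/1811 - 276*sqrt(21) ≈ -1263.8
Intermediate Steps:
B(E) = -70 + E
j = 2*sqrt(21) (j = sqrt(84) = 2*sqrt(21) ≈ 9.1651)
t = -276*sqrt(21) (t = (-70 - 68)*(2*sqrt(21)) = -276*sqrt(21) ≈ -1264.8)
h = 1753/1811 ≈ 0.96797
c(I) = 1753/1811
t + c(G) = -276*sqrt(21) + 1753/1811 = 1753/1811 - 276*sqrt(21)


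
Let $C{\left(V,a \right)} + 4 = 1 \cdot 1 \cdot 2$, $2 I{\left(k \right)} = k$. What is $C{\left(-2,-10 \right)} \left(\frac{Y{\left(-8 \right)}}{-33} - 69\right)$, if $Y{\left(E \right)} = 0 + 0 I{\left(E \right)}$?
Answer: $138$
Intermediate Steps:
$I{\left(k \right)} = \frac{k}{2}$
$C{\left(V,a \right)} = -2$ ($C{\left(V,a \right)} = -4 + 1 \cdot 1 \cdot 2 = -4 + 1 \cdot 2 = -4 + 2 = -2$)
$Y{\left(E \right)} = 0$ ($Y{\left(E \right)} = 0 + 0 \frac{E}{2} = 0 + 0 = 0$)
$C{\left(-2,-10 \right)} \left(\frac{Y{\left(-8 \right)}}{-33} - 69\right) = - 2 \left(\frac{0}{-33} - 69\right) = - 2 \left(0 \left(- \frac{1}{33}\right) - 69\right) = - 2 \left(0 - 69\right) = \left(-2\right) \left(-69\right) = 138$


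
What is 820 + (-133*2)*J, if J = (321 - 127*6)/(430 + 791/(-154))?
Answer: 10245272/9347 ≈ 1096.1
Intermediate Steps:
J = -9702/9347 (J = (321 - 762)/(430 + 791*(-1/154)) = -441/(430 - 113/22) = -441/9347/22 = -441*22/9347 = -9702/9347 ≈ -1.0380)
820 + (-133*2)*J = 820 - 133*2*(-9702/9347) = 820 - 266*(-9702/9347) = 820 + 2580732/9347 = 10245272/9347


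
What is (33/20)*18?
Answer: 297/10 ≈ 29.700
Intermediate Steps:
(33/20)*18 = 297/10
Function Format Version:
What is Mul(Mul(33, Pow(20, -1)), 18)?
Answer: Rational(297, 10) ≈ 29.700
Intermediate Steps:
Mul(Mul(33, Pow(20, -1)), 18) = Mul(Mul(33, Rational(1, 20)), 18) = Mul(Rational(33, 20), 18) = Rational(297, 10)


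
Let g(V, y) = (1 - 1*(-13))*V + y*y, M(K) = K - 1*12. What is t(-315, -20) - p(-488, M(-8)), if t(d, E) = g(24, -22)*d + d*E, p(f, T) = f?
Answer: -251512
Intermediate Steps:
M(K) = -12 + K (M(K) = K - 12 = -12 + K)
g(V, y) = y**2 + 14*V (g(V, y) = (1 + 13)*V + y**2 = 14*V + y**2 = y**2 + 14*V)
t(d, E) = 820*d + E*d (t(d, E) = ((-22)**2 + 14*24)*d + d*E = (484 + 336)*d + E*d = 820*d + E*d)
t(-315, -20) - p(-488, M(-8)) = -315*(820 - 20) - 1*(-488) = -315*800 + 488 = -252000 + 488 = -251512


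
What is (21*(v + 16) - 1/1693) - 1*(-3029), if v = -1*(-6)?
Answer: 5910262/1693 ≈ 3491.0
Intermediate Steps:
v = 6
(21*(v + 16) - 1/1693) - 1*(-3029) = (21*(6 + 16) - 1/1693) - 1*(-3029) = (21*22 - 1*1/1693) + 3029 = (462 - 1/1693) + 3029 = 782165/1693 + 3029 = 5910262/1693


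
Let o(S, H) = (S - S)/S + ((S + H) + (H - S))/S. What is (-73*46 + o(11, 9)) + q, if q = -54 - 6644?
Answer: -110598/11 ≈ -10054.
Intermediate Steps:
o(S, H) = 2*H/S (o(S, H) = 0/S + ((H + S) + (H - S))/S = 0 + (2*H)/S = 0 + 2*H/S = 2*H/S)
q = -6698
(-73*46 + o(11, 9)) + q = (-73*46 + 2*9/11) - 6698 = (-3358 + 2*9*(1/11)) - 6698 = (-3358 + 18/11) - 6698 = -36920/11 - 6698 = -110598/11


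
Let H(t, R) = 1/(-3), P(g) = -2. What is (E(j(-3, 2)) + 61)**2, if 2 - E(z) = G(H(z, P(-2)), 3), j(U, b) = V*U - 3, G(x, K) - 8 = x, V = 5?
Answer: 27556/9 ≈ 3061.8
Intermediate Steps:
H(t, R) = -1/3
G(x, K) = 8 + x
j(U, b) = -3 + 5*U (j(U, b) = 5*U - 3 = -3 + 5*U)
E(z) = -17/3 (E(z) = 2 - (8 - 1/3) = 2 - 1*23/3 = 2 - 23/3 = -17/3)
(E(j(-3, 2)) + 61)**2 = (-17/3 + 61)**2 = (166/3)**2 = 27556/9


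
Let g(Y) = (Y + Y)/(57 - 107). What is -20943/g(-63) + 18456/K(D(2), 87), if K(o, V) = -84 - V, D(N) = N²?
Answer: -3359039/399 ≈ -8418.6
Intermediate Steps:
g(Y) = -Y/25 (g(Y) = (2*Y)/(-50) = (2*Y)*(-1/50) = -Y/25)
-20943/g(-63) + 18456/K(D(2), 87) = -20943/((-1/25*(-63))) + 18456/(-84 - 1*87) = -20943/63/25 + 18456/(-84 - 87) = -20943*25/63 + 18456/(-171) = -58175/7 + 18456*(-1/171) = -58175/7 - 6152/57 = -3359039/399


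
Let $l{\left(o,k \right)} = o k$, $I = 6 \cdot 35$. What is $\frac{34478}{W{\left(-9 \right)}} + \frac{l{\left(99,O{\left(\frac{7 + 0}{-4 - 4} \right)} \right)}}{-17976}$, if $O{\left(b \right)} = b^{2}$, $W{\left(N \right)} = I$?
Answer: $\frac{944397121}{5752320} \approx 164.18$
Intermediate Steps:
$I = 210$
$W{\left(N \right)} = 210$
$l{\left(o,k \right)} = k o$
$\frac{34478}{W{\left(-9 \right)}} + \frac{l{\left(99,O{\left(\frac{7 + 0}{-4 - 4} \right)} \right)}}{-17976} = \frac{34478}{210} + \frac{\left(\frac{7 + 0}{-4 - 4}\right)^{2} \cdot 99}{-17976} = 34478 \cdot \frac{1}{210} + \left(\frac{7}{-8}\right)^{2} \cdot 99 \left(- \frac{1}{17976}\right) = \frac{17239}{105} + \left(7 \left(- \frac{1}{8}\right)\right)^{2} \cdot 99 \left(- \frac{1}{17976}\right) = \frac{17239}{105} + \left(- \frac{7}{8}\right)^{2} \cdot 99 \left(- \frac{1}{17976}\right) = \frac{17239}{105} + \frac{49}{64} \cdot 99 \left(- \frac{1}{17976}\right) = \frac{17239}{105} + \frac{4851}{64} \left(- \frac{1}{17976}\right) = \frac{17239}{105} - \frac{231}{54784} = \frac{944397121}{5752320}$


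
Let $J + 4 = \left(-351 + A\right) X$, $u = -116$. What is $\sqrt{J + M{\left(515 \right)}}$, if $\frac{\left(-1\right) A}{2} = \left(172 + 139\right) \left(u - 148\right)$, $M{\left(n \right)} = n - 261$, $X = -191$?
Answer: $i \sqrt{31296437} \approx 5594.3 i$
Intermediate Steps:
$M{\left(n \right)} = -261 + n$ ($M{\left(n \right)} = n - 261 = -261 + n$)
$A = 164208$ ($A = - 2 \left(172 + 139\right) \left(-116 - 148\right) = - 2 \cdot 311 \left(-264\right) = \left(-2\right) \left(-82104\right) = 164208$)
$J = -31296691$ ($J = -4 + \left(-351 + 164208\right) \left(-191\right) = -4 + 163857 \left(-191\right) = -4 - 31296687 = -31296691$)
$\sqrt{J + M{\left(515 \right)}} = \sqrt{-31296691 + \left(-261 + 515\right)} = \sqrt{-31296691 + 254} = \sqrt{-31296437} = i \sqrt{31296437}$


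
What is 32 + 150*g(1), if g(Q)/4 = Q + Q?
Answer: 1232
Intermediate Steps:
g(Q) = 8*Q (g(Q) = 4*(Q + Q) = 4*(2*Q) = 8*Q)
32 + 150*g(1) = 32 + 150*(8*1) = 32 + 150*8 = 32 + 1200 = 1232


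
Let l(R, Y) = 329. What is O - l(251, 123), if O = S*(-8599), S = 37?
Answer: -318492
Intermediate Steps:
O = -318163 (O = 37*(-8599) = -318163)
O - l(251, 123) = -318163 - 1*329 = -318163 - 329 = -318492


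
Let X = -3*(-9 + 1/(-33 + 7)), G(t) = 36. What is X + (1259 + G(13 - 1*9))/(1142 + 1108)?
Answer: 80996/2925 ≈ 27.691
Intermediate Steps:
X = 705/26 (X = -3*(-9 + 1/(-26)) = -3*(-9 - 1/26) = -3*(-235/26) = 705/26 ≈ 27.115)
X + (1259 + G(13 - 1*9))/(1142 + 1108) = 705/26 + (1259 + 36)/(1142 + 1108) = 705/26 + 1295/2250 = 705/26 + 1295*(1/2250) = 705/26 + 259/450 = 80996/2925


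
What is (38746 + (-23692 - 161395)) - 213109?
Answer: -359450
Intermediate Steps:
(38746 + (-23692 - 161395)) - 213109 = (38746 - 185087) - 213109 = -146341 - 213109 = -359450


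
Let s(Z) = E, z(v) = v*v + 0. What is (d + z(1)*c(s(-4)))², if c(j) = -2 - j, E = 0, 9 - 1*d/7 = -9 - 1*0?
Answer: 15376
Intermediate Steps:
d = 126 (d = 63 - 7*(-9 - 1*0) = 63 - 7*(-9 + 0) = 63 - 7*(-9) = 63 + 63 = 126)
z(v) = v² (z(v) = v² + 0 = v²)
s(Z) = 0
(d + z(1)*c(s(-4)))² = (126 + 1²*(-2 - 1*0))² = (126 + 1*(-2 + 0))² = (126 + 1*(-2))² = (126 - 2)² = 124² = 15376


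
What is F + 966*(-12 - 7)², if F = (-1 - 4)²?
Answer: 348751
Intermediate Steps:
F = 25 (F = (-5)² = 25)
F + 966*(-12 - 7)² = 25 + 966*(-12 - 7)² = 25 + 966*(-19)² = 25 + 966*361 = 25 + 348726 = 348751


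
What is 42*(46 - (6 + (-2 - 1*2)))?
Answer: 1848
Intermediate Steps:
42*(46 - (6 + (-2 - 1*2))) = 42*(46 - (6 + (-2 - 2))) = 42*(46 - (6 - 4)) = 42*(46 - 1*2) = 42*(46 - 2) = 42*44 = 1848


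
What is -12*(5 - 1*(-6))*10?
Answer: -1320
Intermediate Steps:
-12*(5 - 1*(-6))*10 = -12*(5 + 6)*10 = -12*11*10 = -132*10 = -1320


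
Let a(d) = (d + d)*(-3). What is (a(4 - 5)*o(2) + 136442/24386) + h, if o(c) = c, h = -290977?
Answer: -3547668024/12193 ≈ -2.9096e+5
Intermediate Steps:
a(d) = -6*d (a(d) = (2*d)*(-3) = -6*d)
(a(4 - 5)*o(2) + 136442/24386) + h = (-6*(4 - 5)*2 + 136442/24386) - 290977 = (-6*(-1)*2 + 136442*(1/24386)) - 290977 = (6*2 + 68221/12193) - 290977 = (12 + 68221/12193) - 290977 = 214537/12193 - 290977 = -3547668024/12193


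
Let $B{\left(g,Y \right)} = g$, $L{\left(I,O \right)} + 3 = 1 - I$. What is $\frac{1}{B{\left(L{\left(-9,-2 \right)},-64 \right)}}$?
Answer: $\frac{1}{7} \approx 0.14286$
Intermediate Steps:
$L{\left(I,O \right)} = -2 - I$ ($L{\left(I,O \right)} = -3 - \left(-1 + I\right) = -2 - I$)
$\frac{1}{B{\left(L{\left(-9,-2 \right)},-64 \right)}} = \frac{1}{-2 - -9} = \frac{1}{-2 + 9} = \frac{1}{7}$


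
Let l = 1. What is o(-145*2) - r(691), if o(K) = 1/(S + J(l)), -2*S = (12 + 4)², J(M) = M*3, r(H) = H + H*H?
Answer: -59771501/125 ≈ -4.7817e+5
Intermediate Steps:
r(H) = H + H²
J(M) = 3*M
S = -128 (S = -(12 + 4)²/2 = -½*16² = -½*256 = -128)
o(K) = -1/125 (o(K) = 1/(-128 + 3*1) = 1/(-128 + 3) = 1/(-125) = -1/125)
o(-145*2) - r(691) = -1/125 - 691*(1 + 691) = -1/125 - 691*692 = -1/125 - 1*478172 = -1/125 - 478172 = -59771501/125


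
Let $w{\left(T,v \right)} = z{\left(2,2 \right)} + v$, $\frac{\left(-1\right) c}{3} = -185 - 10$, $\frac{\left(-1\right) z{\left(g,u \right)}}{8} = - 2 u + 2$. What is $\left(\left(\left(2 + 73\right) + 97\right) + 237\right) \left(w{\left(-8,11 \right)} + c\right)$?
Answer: $250308$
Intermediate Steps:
$z{\left(g,u \right)} = -16 + 16 u$ ($z{\left(g,u \right)} = - 8 \left(- 2 u + 2\right) = - 8 \left(2 - 2 u\right) = -16 + 16 u$)
$c = 585$ ($c = - 3 \left(-185 - 10\right) = \left(-3\right) \left(-195\right) = 585$)
$w{\left(T,v \right)} = 16 + v$ ($w{\left(T,v \right)} = \left(-16 + 16 \cdot 2\right) + v = \left(-16 + 32\right) + v = 16 + v$)
$\left(\left(\left(2 + 73\right) + 97\right) + 237\right) \left(w{\left(-8,11 \right)} + c\right) = \left(\left(\left(2 + 73\right) + 97\right) + 237\right) \left(\left(16 + 11\right) + 585\right) = \left(\left(75 + 97\right) + 237\right) \left(27 + 585\right) = \left(172 + 237\right) 612 = 409 \cdot 612 = 250308$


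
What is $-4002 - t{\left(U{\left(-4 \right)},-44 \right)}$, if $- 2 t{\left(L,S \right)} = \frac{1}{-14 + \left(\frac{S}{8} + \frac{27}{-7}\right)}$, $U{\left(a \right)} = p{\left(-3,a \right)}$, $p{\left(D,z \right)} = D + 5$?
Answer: $- \frac{1308661}{327} \approx -4002.0$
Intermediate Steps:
$p{\left(D,z \right)} = 5 + D$
$U{\left(a \right)} = 2$ ($U{\left(a \right)} = 5 - 3 = 2$)
$t{\left(L,S \right)} = - \frac{1}{2 \left(- \frac{125}{7} + \frac{S}{8}\right)}$ ($t{\left(L,S \right)} = - \frac{1}{2 \left(-14 + \left(\frac{S}{8} + \frac{27}{-7}\right)\right)} = - \frac{1}{2 \left(-14 + \left(S \frac{1}{8} + 27 \left(- \frac{1}{7}\right)\right)\right)} = - \frac{1}{2 \left(-14 + \left(\frac{S}{8} - \frac{27}{7}\right)\right)} = - \frac{1}{2 \left(-14 + \left(- \frac{27}{7} + \frac{S}{8}\right)\right)} = - \frac{1}{2 \left(- \frac{125}{7} + \frac{S}{8}\right)}$)
$-4002 - t{\left(U{\left(-4 \right)},-44 \right)} = -4002 - - \frac{28}{-1000 + 7 \left(-44\right)} = -4002 - - \frac{28}{-1000 - 308} = -4002 - - \frac{28}{-1308} = -4002 - \left(-28\right) \left(- \frac{1}{1308}\right) = -4002 - \frac{7}{327} = - \frac{1308661}{327}$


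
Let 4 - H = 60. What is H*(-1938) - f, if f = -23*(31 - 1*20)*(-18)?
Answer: 103974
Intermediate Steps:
H = -56 (H = 4 - 1*60 = 4 - 60 = -56)
f = 4554 (f = -23*(31 - 20)*(-18) = -23*11*(-18) = -253*(-18) = 4554)
H*(-1938) - f = -56*(-1938) - 1*4554 = 108528 - 4554 = 103974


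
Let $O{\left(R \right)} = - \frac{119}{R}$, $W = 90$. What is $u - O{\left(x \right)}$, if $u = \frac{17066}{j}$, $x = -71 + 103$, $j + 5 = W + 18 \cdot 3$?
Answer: $\frac{562653}{4448} \approx 126.5$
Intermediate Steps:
$j = 139$ ($j = -5 + \left(90 + 18 \cdot 3\right) = -5 + \left(90 + 54\right) = -5 + 144 = 139$)
$x = 32$
$u = \frac{17066}{139} \approx 122.78$
$u - O{\left(x \right)} = \frac{17066}{139} - - \frac{119}{32} = \frac{17066}{139} + \frac{119}{32} = \frac{562653}{4448}$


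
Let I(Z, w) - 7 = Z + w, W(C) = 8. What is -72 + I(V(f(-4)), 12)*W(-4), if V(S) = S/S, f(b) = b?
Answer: 88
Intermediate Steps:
V(S) = 1
I(Z, w) = 7 + Z + w (I(Z, w) = 7 + (Z + w) = 7 + Z + w)
-72 + I(V(f(-4)), 12)*W(-4) = -72 + (7 + 1 + 12)*8 = -72 + 20*8 = -72 + 160 = 88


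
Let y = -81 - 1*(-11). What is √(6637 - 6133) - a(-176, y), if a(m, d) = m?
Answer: 176 + 6*√14 ≈ 198.45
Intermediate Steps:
y = -70 (y = -81 + 11 = -70)
√(6637 - 6133) - a(-176, y) = √(6637 - 6133) - 1*(-176) = √504 + 176 = 6*√14 + 176 = 176 + 6*√14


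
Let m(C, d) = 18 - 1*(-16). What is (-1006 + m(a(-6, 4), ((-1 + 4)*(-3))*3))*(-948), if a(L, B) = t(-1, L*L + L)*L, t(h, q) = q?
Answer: 921456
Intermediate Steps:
a(L, B) = L*(L + L**2) (a(L, B) = (L*L + L)*L = (L**2 + L)*L = (L + L**2)*L = L*(L + L**2))
m(C, d) = 34 (m(C, d) = 18 + 16 = 34)
(-1006 + m(a(-6, 4), ((-1 + 4)*(-3))*3))*(-948) = (-1006 + 34)*(-948) = -972*(-948) = 921456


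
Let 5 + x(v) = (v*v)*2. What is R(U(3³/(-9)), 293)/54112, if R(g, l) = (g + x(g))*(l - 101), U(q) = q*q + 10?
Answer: 4416/1691 ≈ 2.6115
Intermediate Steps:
x(v) = -5 + 2*v² (x(v) = -5 + (v*v)*2 = -5 + v²*2 = -5 + 2*v²)
U(q) = 10 + q² (U(q) = q² + 10 = 10 + q²)
R(g, l) = (-101 + l)*(-5 + g + 2*g²) (R(g, l) = (g + (-5 + 2*g²))*(l - 101) = (-5 + g + 2*g²)*(-101 + l) = (-101 + l)*(-5 + g + 2*g²))
R(U(3³/(-9)), 293)/54112 = (505 - 202*(10 + (3³/(-9))²)² - 101*(10 + (3³/(-9))²) + (10 + (3³/(-9))²)*293 + 293*(-5 + 2*(10 + (3³/(-9))²)²))/54112 = (505 - 202*(10 + (27*(-⅑))²)² - 101*(10 + (27*(-⅑))²) + (10 + (27*(-⅑))²)*293 + 293*(-5 + 2*(10 + (27*(-⅑))²)²))*(1/54112) = (505 - 202*(10 + (-3)²)² - 101*(10 + (-3)²) + (10 + (-3)²)*293 + 293*(-5 + 2*(10 + (-3)²)²))*(1/54112) = (505 - 202*(10 + 9)² - 101*(10 + 9) + (10 + 9)*293 + 293*(-5 + 2*(10 + 9)²))*(1/54112) = (505 - 202*19² - 101*19 + 19*293 + 293*(-5 + 2*19²))*(1/54112) = (505 - 202*361 - 1919 + 5567 + 293*(-5 + 2*361))*(1/54112) = (505 - 72922 - 1919 + 5567 + 293*(-5 + 722))*(1/54112) = (505 - 72922 - 1919 + 5567 + 293*717)*(1/54112) = (505 - 72922 - 1919 + 5567 + 210081)*(1/54112) = 141312*(1/54112) = 4416/1691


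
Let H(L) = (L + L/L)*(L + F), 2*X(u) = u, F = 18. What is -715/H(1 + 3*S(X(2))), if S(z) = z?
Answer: -13/2 ≈ -6.5000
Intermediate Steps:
X(u) = u/2
H(L) = (1 + L)*(18 + L) (H(L) = (L + L/L)*(L + 18) = (L + 1)*(18 + L) = (1 + L)*(18 + L))
-715/H(1 + 3*S(X(2))) = -715/(18 + (1 + 3*((½)*2))² + 19*(1 + 3*((½)*2))) = -715/(18 + (1 + 3*1)² + 19*(1 + 3*1)) = -715/(18 + (1 + 3)² + 19*(1 + 3)) = -715/(18 + 4² + 19*4) = -715/(18 + 16 + 76) = -715/110 = -715*1/110 = -13/2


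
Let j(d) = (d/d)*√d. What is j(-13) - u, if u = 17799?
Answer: -17799 + I*√13 ≈ -17799.0 + 3.6056*I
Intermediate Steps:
j(d) = √d (j(d) = 1*√d = √d)
j(-13) - u = √(-13) - 1*17799 = I*√13 - 17799 = -17799 + I*√13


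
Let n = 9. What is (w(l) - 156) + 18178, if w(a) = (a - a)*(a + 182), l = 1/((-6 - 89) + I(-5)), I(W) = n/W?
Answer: 18022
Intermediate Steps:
I(W) = 9/W
l = -5/484 (l = 1/((-6 - 89) + 9/(-5)) = 1/(-95 + 9*(-⅕)) = 1/(-95 - 9/5) = 1/(-484/5) = -5/484 ≈ -0.010331)
w(a) = 0 (w(a) = 0*(182 + a) = 0)
(w(l) - 156) + 18178 = (0 - 156) + 18178 = -156 + 18178 = 18022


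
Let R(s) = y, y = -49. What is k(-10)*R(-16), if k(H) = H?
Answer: 490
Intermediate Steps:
R(s) = -49
k(-10)*R(-16) = -10*(-49) = 490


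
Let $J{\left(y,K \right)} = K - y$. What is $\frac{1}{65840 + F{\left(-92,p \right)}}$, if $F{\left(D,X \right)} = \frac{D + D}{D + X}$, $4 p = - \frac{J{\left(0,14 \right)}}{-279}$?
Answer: $\frac{51329}{3379604032} \approx 1.5188 \cdot 10^{-5}$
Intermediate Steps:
$p = \frac{7}{558}$ ($p = \frac{\left(-1\right) \frac{14 - 0}{-279}}{4} = \frac{\left(-1\right) \left(14 + 0\right) \left(- \frac{1}{279}\right)}{4} = \frac{\left(-1\right) 14 \left(- \frac{1}{279}\right)}{4} = \frac{\left(-1\right) \left(- \frac{14}{279}\right)}{4} = \frac{1}{4} \cdot \frac{14}{279} = \frac{7}{558} \approx 0.012545$)
$F{\left(D,X \right)} = \frac{2 D}{D + X}$
$\frac{1}{65840 + F{\left(-92,p \right)}} = \frac{1}{65840 + 2 \left(-92\right) \frac{1}{-92 + \frac{7}{558}}} = \frac{1}{65840 + 2 \left(-92\right) \frac{1}{- \frac{51329}{558}}} = \frac{1}{65840 + 2 \left(-92\right) \left(- \frac{558}{51329}\right)} = \frac{1}{65840 + \frac{102672}{51329}} = \frac{1}{\frac{3379604032}{51329}} = \frac{51329}{3379604032}$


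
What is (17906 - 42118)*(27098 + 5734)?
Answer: -794928384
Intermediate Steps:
(17906 - 42118)*(27098 + 5734) = -24212*32832 = -794928384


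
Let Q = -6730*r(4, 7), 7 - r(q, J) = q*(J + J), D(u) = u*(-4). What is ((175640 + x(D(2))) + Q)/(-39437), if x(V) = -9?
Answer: -505401/39437 ≈ -12.815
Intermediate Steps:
D(u) = -4*u
r(q, J) = 7 - 2*J*q (r(q, J) = 7 - q*(J + J) = 7 - q*2*J = 7 - 2*J*q)
Q = 329770 (Q = -6730*(7 - 2*7*4) = -6730*(7 - 56) = -6730*(-49) = 329770)
((175640 + x(D(2))) + Q)/(-39437) = ((175640 - 9) + 329770)/(-39437) = (175631 + 329770)*(-1/39437) = 505401*(-1/39437) = -505401/39437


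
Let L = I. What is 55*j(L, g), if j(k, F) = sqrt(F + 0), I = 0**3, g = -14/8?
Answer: 55*I*sqrt(7)/2 ≈ 72.758*I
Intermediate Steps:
g = -7/4 (g = -14*1/8 = -7/4 ≈ -1.7500)
I = 0
L = 0
j(k, F) = sqrt(F)
55*j(L, g) = 55*sqrt(-7/4) = 55*(I*sqrt(7)/2) = 55*I*sqrt(7)/2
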